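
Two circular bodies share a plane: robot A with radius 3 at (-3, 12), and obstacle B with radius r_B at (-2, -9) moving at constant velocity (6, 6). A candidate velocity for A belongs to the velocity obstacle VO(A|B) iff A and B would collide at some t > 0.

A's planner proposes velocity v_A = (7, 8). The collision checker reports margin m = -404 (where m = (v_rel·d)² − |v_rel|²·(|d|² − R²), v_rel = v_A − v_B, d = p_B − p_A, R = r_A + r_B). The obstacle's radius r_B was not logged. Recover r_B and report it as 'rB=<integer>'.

m = -404
d = (1, -21);  v_rel = (1, 2),  |v_rel|² = 5
v_rel×d = (1)·(-21) − (2)·(1) = -23
since m = R²·5 − (-23)²:  R² = (529 + -404) / 5 = 25
R = √25 = 5  ⇒  r_B = 5 − 3 = 2

rB=2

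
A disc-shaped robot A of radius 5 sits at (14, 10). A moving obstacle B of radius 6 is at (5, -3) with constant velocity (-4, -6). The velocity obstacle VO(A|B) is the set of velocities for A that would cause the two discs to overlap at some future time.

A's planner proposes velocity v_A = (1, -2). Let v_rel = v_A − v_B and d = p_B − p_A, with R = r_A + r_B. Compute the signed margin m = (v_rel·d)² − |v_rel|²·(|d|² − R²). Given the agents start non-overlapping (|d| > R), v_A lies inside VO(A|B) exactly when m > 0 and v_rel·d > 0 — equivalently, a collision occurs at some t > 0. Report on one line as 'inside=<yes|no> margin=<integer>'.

d = (-9, -13),  |d|² = 250;  R = 5+6 = 11,  c = 250−11² = 129
v_rel = (5, 4),  |v_rel|² = 41;  v_rel·d = (5)·(-9) + (4)·(-13) = -97
41·t² + 194·t + 129 = 0  ⇒  m = (-97)² − 41·129 = 4120
m = 4120 > 0,  v_rel·d = -97 < 0  ⇒  outside

inside=no margin=4120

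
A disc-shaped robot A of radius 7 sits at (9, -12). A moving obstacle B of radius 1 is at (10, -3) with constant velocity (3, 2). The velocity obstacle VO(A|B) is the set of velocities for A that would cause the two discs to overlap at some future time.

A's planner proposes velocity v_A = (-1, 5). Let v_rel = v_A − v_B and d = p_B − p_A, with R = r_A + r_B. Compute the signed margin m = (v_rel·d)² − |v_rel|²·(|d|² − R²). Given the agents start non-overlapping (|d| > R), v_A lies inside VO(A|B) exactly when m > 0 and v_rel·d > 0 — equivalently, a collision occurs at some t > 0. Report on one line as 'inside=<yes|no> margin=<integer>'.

d = (1, 9),  |d|² = 82;  R = 7+1 = 8,  c = 82−8² = 18
v_rel = (-4, 3),  |v_rel|² = 25;  v_rel·d = (-4)·(1) + (3)·(9) = 23
25·t² − 46·t + 18 = 0  ⇒  m = 23² − 25·18 = 79
m = 79 > 0,  v_rel·d = 23 > 0  ⇒  inside

inside=yes margin=79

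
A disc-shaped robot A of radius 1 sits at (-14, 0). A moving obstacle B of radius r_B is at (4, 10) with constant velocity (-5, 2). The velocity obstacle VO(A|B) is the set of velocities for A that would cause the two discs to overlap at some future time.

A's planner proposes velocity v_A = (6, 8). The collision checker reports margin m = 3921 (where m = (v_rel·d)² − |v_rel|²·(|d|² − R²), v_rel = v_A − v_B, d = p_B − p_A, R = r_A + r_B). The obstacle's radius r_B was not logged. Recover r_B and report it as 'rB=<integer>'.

m = 3921
d = (18, 10);  v_rel = (11, 6),  |v_rel|² = 157
v_rel×d = (11)·(10) − (6)·(18) = 2
since m = R²·157 − 2²:  R² = (4 + 3921) / 157 = 25
R = √25 = 5  ⇒  r_B = 5 − 1 = 4

rB=4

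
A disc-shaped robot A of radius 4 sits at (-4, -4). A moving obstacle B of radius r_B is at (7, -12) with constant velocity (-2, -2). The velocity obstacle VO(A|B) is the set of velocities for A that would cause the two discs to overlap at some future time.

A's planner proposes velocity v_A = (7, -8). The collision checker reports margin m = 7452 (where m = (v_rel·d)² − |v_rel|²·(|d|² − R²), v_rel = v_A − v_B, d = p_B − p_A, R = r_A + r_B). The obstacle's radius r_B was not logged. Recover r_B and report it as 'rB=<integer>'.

m = 7452
d = (11, -8);  v_rel = (9, -6),  |v_rel|² = 117
v_rel×d = (9)·(-8) − (-6)·(11) = -6
since m = R²·117 − (-6)²:  R² = (36 + 7452) / 117 = 64
R = √64 = 8  ⇒  r_B = 8 − 4 = 4

rB=4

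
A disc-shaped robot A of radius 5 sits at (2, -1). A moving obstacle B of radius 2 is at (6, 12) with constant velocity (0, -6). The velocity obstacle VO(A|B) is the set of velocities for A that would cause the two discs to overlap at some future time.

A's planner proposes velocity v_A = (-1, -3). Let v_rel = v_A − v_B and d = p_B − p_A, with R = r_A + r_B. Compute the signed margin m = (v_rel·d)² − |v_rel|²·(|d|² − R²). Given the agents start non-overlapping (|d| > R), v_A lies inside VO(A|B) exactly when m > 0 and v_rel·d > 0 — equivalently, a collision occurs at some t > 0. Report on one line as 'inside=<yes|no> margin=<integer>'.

d = (4, 13),  |d|² = 185;  R = 5+2 = 7,  c = 185−7² = 136
v_rel = (-1, 3),  |v_rel|² = 10;  v_rel·d = (-1)·(4) + (3)·(13) = 35
10·t² − 70·t + 136 = 0  ⇒  m = 35² − 10·136 = -135
m = -135 < 0,  v_rel·d = 35 > 0  ⇒  outside

inside=no margin=-135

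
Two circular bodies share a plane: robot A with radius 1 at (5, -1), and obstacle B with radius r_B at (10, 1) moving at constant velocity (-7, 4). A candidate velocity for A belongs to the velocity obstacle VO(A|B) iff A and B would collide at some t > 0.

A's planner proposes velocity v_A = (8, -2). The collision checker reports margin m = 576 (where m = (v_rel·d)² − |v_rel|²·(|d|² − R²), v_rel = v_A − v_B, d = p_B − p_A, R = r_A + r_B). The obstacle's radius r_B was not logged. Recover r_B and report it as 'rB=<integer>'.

m = 576
d = (5, 2);  v_rel = (15, -6),  |v_rel|² = 261
v_rel×d = (15)·(2) − (-6)·(5) = 60
since m = R²·261 − 60²:  R² = (3600 + 576) / 261 = 16
R = √16 = 4  ⇒  r_B = 4 − 1 = 3

rB=3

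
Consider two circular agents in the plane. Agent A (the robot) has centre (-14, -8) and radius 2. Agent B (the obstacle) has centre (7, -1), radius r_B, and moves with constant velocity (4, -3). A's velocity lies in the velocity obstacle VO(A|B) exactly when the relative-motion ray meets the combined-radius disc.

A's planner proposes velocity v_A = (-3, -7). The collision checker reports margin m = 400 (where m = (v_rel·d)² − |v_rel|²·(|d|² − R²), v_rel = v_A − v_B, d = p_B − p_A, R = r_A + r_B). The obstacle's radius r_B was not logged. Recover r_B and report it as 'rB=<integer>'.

m = 400
d = (21, 7);  v_rel = (-7, -4),  |v_rel|² = 65
v_rel×d = (-7)·(7) − (-4)·(21) = 35
since m = R²·65 − 35²:  R² = (1225 + 400) / 65 = 25
R = √25 = 5  ⇒  r_B = 5 − 2 = 3

rB=3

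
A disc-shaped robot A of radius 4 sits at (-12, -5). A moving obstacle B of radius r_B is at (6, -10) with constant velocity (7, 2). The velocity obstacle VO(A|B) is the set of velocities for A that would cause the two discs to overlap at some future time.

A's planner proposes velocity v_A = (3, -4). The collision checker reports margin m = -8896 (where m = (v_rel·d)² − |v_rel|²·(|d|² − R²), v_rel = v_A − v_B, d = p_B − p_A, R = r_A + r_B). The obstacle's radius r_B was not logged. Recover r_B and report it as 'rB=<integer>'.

m = -8896
d = (18, -5);  v_rel = (-4, -6),  |v_rel|² = 52
v_rel×d = (-4)·(-5) − (-6)·(18) = 128
since m = R²·52 − 128²:  R² = (16384 + -8896) / 52 = 144
R = √144 = 12  ⇒  r_B = 12 − 4 = 8

rB=8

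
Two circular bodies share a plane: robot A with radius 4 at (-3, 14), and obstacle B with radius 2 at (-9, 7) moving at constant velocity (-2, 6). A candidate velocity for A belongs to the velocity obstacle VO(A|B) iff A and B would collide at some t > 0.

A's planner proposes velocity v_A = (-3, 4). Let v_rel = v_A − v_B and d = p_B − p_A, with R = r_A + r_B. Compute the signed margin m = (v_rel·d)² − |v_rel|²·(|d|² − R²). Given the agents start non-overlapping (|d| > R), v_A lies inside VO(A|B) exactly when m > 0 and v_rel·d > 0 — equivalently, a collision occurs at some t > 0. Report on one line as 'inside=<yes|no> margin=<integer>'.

d = (-6, -7),  |d|² = 85;  R = 4+2 = 6,  c = 85−6² = 49
v_rel = (-1, -2),  |v_rel|² = 5;  v_rel·d = (-1)·(-6) + (-2)·(-7) = 20
5·t² − 40·t + 49 = 0  ⇒  m = 20² − 5·49 = 155
m = 155 > 0,  v_rel·d = 20 > 0  ⇒  inside

inside=yes margin=155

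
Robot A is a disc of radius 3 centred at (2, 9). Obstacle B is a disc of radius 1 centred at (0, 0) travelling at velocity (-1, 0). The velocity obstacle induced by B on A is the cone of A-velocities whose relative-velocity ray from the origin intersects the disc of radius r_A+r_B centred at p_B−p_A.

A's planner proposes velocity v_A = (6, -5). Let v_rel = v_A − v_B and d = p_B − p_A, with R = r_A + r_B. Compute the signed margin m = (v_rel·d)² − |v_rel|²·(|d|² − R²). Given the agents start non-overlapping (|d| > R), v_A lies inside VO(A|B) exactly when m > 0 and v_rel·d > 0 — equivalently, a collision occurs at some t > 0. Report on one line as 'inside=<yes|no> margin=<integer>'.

d = (-2, -9),  |d|² = 85;  R = 3+1 = 4,  c = 85−4² = 69
v_rel = (7, -5),  |v_rel|² = 74;  v_rel·d = (7)·(-2) + (-5)·(-9) = 31
74·t² − 62·t + 69 = 0  ⇒  m = 31² − 74·69 = -4145
m = -4145 < 0,  v_rel·d = 31 > 0  ⇒  outside

inside=no margin=-4145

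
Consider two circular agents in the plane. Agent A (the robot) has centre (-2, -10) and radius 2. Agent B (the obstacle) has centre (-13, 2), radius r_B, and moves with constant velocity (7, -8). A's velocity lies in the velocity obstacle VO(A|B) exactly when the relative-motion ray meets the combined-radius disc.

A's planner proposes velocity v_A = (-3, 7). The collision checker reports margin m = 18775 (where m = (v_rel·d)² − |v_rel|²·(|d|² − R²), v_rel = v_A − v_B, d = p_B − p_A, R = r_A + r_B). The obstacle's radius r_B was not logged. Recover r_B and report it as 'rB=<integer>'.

m = 18775
d = (-11, 12);  v_rel = (-10, 15),  |v_rel|² = 325
v_rel×d = (-10)·(12) − (15)·(-11) = 45
since m = R²·325 − 45²:  R² = (2025 + 18775) / 325 = 64
R = √64 = 8  ⇒  r_B = 8 − 2 = 6

rB=6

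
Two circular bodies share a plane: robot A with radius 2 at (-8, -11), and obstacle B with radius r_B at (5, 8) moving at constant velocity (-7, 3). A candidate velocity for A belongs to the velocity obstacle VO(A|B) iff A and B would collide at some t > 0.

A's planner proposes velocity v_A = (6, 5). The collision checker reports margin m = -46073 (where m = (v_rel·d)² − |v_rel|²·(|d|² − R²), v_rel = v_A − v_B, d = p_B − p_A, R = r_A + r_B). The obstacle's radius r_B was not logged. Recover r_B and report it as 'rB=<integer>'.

m = -46073
d = (13, 19);  v_rel = (13, 2),  |v_rel|² = 173
v_rel×d = (13)·(19) − (2)·(13) = 221
since m = R²·173 − 221²:  R² = (48841 + -46073) / 173 = 16
R = √16 = 4  ⇒  r_B = 4 − 2 = 2

rB=2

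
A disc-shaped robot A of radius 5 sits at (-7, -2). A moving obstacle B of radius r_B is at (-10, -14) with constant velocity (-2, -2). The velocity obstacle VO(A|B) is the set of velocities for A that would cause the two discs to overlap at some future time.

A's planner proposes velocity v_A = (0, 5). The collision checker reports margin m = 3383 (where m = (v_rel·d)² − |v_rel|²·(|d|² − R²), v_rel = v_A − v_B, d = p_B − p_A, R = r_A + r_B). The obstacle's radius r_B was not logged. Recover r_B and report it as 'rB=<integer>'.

m = 3383
d = (-3, -12);  v_rel = (2, 7),  |v_rel|² = 53
v_rel×d = (2)·(-12) − (7)·(-3) = -3
since m = R²·53 − (-3)²:  R² = (9 + 3383) / 53 = 64
R = √64 = 8  ⇒  r_B = 8 − 5 = 3

rB=3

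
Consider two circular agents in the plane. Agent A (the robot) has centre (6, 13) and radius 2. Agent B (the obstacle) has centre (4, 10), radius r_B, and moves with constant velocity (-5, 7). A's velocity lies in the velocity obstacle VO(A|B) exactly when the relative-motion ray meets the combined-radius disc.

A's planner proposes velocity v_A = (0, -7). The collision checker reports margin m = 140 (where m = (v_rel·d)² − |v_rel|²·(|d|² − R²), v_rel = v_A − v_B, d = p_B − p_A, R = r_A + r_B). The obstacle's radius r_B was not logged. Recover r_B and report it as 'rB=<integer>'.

m = 140
d = (-2, -3);  v_rel = (5, -14),  |v_rel|² = 221
v_rel×d = (5)·(-3) − (-14)·(-2) = -43
since m = R²·221 − (-43)²:  R² = (1849 + 140) / 221 = 9
R = √9 = 3  ⇒  r_B = 3 − 2 = 1

rB=1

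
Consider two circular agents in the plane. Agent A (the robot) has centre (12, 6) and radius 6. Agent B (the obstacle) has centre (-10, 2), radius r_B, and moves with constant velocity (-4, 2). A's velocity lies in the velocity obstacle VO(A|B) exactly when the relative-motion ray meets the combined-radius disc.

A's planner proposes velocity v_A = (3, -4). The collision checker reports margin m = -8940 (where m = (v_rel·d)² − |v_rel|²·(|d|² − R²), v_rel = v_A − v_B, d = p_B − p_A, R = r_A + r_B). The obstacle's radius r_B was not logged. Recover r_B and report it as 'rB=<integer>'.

m = -8940
d = (-22, -4);  v_rel = (7, -6),  |v_rel|² = 85
v_rel×d = (7)·(-4) − (-6)·(-22) = -160
since m = R²·85 − (-160)²:  R² = (25600 + -8940) / 85 = 196
R = √196 = 14  ⇒  r_B = 14 − 6 = 8

rB=8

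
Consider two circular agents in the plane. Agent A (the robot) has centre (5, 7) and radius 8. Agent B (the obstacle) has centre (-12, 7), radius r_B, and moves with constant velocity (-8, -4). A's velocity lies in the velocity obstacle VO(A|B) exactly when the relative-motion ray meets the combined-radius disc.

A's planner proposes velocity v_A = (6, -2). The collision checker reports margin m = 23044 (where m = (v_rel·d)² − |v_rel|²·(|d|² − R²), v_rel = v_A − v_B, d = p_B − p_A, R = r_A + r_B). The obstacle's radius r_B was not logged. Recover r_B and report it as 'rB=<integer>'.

m = 23044
d = (-17, 0);  v_rel = (14, 2),  |v_rel|² = 200
v_rel×d = (14)·(0) − (2)·(-17) = 34
since m = R²·200 − 34²:  R² = (1156 + 23044) / 200 = 121
R = √121 = 11  ⇒  r_B = 11 − 8 = 3

rB=3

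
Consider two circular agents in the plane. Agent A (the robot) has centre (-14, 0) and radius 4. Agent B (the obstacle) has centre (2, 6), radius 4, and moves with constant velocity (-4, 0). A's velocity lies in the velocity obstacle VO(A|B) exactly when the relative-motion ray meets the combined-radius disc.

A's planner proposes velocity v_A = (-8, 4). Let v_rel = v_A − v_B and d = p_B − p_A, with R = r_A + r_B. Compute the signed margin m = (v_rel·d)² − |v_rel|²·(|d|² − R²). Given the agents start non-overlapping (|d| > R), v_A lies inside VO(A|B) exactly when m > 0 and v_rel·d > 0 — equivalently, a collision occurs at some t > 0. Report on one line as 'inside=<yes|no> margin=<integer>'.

d = (16, 6),  |d|² = 292;  R = 4+4 = 8,  c = 292−8² = 228
v_rel = (-4, 4),  |v_rel|² = 32;  v_rel·d = (-4)·(16) + (4)·(6) = -40
32·t² + 80·t + 228 = 0  ⇒  m = (-40)² − 32·228 = -5696
m = -5696 < 0,  v_rel·d = -40 < 0  ⇒  outside

inside=no margin=-5696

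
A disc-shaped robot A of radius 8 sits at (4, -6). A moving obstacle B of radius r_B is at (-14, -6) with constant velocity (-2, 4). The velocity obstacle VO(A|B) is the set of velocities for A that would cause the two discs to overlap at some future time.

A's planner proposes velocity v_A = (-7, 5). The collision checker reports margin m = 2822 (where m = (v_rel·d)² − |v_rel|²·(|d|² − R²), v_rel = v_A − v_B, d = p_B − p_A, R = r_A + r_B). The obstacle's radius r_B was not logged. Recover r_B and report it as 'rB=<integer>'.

m = 2822
d = (-18, 0);  v_rel = (-5, 1),  |v_rel|² = 26
v_rel×d = (-5)·(0) − (1)·(-18) = 18
since m = R²·26 − 18²:  R² = (324 + 2822) / 26 = 121
R = √121 = 11  ⇒  r_B = 11 − 8 = 3

rB=3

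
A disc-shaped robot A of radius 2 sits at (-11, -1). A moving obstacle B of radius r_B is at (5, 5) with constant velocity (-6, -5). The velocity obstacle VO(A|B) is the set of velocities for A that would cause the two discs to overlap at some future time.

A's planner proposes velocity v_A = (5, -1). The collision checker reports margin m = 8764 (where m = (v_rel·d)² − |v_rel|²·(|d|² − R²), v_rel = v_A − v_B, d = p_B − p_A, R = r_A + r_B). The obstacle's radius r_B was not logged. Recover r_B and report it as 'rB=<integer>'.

m = 8764
d = (16, 6);  v_rel = (11, 4),  |v_rel|² = 137
v_rel×d = (11)·(6) − (4)·(16) = 2
since m = R²·137 − 2²:  R² = (4 + 8764) / 137 = 64
R = √64 = 8  ⇒  r_B = 8 − 2 = 6

rB=6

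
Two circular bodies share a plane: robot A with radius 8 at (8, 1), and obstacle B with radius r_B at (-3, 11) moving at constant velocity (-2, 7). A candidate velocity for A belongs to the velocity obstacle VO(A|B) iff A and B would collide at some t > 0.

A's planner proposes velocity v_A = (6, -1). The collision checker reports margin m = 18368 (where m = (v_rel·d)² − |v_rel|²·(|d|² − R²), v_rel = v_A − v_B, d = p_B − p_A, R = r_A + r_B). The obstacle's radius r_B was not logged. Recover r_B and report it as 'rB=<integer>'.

m = 18368
d = (-11, 10);  v_rel = (8, -8),  |v_rel|² = 128
v_rel×d = (8)·(10) − (-8)·(-11) = -8
since m = R²·128 − (-8)²:  R² = (64 + 18368) / 128 = 144
R = √144 = 12  ⇒  r_B = 12 − 8 = 4

rB=4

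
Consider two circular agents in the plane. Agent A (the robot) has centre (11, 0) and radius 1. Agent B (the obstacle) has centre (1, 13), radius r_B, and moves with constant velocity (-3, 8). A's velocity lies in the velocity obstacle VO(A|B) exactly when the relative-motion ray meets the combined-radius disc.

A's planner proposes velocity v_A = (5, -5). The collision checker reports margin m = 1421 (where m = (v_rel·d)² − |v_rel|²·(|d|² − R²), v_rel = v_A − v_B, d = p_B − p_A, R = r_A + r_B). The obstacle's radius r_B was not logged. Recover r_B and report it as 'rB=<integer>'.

m = 1421
d = (-10, 13);  v_rel = (8, -13),  |v_rel|² = 233
v_rel×d = (8)·(13) − (-13)·(-10) = -26
since m = R²·233 − (-26)²:  R² = (676 + 1421) / 233 = 9
R = √9 = 3  ⇒  r_B = 3 − 1 = 2

rB=2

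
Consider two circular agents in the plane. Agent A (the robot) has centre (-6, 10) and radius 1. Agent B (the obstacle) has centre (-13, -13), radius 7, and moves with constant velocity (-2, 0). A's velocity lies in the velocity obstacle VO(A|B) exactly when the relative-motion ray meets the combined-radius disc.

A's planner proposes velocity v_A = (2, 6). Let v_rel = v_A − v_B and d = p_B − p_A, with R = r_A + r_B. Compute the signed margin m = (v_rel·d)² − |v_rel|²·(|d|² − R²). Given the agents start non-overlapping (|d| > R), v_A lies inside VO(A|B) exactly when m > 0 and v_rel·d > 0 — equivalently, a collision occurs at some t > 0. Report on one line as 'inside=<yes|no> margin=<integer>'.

d = (-7, -23),  |d|² = 578;  R = 1+7 = 8,  c = 578−8² = 514
v_rel = (4, 6),  |v_rel|² = 52;  v_rel·d = (4)·(-7) + (6)·(-23) = -166
52·t² + 332·t + 514 = 0  ⇒  m = (-166)² − 52·514 = 828
m = 828 > 0,  v_rel·d = -166 < 0  ⇒  outside

inside=no margin=828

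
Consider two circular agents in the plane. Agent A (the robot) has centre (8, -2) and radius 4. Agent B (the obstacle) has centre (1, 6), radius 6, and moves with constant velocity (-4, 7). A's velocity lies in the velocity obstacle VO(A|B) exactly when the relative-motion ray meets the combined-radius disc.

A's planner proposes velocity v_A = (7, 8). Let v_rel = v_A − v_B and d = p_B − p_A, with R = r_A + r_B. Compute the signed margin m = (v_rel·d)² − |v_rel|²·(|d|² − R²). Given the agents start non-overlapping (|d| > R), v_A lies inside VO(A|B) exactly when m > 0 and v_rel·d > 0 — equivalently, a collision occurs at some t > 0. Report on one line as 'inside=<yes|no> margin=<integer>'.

d = (-7, 8),  |d|² = 113;  R = 4+6 = 10,  c = 113−10² = 13
v_rel = (11, 1),  |v_rel|² = 122;  v_rel·d = (11)·(-7) + (1)·(8) = -69
122·t² + 138·t + 13 = 0  ⇒  m = (-69)² − 122·13 = 3175
m = 3175 > 0,  v_rel·d = -69 < 0  ⇒  outside

inside=no margin=3175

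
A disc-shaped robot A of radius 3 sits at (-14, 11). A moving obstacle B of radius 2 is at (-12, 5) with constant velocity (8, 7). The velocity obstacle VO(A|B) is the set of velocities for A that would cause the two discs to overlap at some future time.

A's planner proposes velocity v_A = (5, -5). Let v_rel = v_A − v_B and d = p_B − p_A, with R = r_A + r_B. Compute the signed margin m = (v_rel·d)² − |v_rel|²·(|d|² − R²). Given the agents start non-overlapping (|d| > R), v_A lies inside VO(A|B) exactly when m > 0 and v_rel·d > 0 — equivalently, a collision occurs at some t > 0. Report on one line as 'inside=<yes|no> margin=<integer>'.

d = (2, -6),  |d|² = 40;  R = 3+2 = 5,  c = 40−5² = 15
v_rel = (-3, -12),  |v_rel|² = 153;  v_rel·d = (-3)·(2) + (-12)·(-6) = 66
153·t² − 132·t + 15 = 0  ⇒  m = 66² − 153·15 = 2061
m = 2061 > 0,  v_rel·d = 66 > 0  ⇒  inside

inside=yes margin=2061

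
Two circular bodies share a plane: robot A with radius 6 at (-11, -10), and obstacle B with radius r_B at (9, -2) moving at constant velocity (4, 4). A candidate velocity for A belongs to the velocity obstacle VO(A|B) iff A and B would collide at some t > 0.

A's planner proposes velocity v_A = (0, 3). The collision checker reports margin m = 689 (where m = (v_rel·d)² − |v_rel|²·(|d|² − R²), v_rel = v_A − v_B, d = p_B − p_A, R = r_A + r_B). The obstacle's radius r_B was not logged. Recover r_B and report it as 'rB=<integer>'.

m = 689
d = (20, 8);  v_rel = (-4, -1),  |v_rel|² = 17
v_rel×d = (-4)·(8) − (-1)·(20) = -12
since m = R²·17 − (-12)²:  R² = (144 + 689) / 17 = 49
R = √49 = 7  ⇒  r_B = 7 − 6 = 1

rB=1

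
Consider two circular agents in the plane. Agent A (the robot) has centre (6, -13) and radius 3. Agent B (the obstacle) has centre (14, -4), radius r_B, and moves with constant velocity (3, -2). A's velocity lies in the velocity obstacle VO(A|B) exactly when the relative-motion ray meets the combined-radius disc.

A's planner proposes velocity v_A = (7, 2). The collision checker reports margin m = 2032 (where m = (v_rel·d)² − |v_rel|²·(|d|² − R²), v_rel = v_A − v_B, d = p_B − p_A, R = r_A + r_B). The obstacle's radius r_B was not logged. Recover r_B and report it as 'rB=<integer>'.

m = 2032
d = (8, 9);  v_rel = (4, 4),  |v_rel|² = 32
v_rel×d = (4)·(9) − (4)·(8) = 4
since m = R²·32 − 4²:  R² = (16 + 2032) / 32 = 64
R = √64 = 8  ⇒  r_B = 8 − 3 = 5

rB=5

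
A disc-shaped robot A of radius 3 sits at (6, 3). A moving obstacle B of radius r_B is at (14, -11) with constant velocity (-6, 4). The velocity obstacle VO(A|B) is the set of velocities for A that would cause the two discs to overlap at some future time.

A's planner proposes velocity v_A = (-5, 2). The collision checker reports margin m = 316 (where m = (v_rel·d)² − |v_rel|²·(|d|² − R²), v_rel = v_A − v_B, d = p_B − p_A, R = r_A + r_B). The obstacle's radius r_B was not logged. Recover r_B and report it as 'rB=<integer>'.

m = 316
d = (8, -14);  v_rel = (1, -2),  |v_rel|² = 5
v_rel×d = (1)·(-14) − (-2)·(8) = 2
since m = R²·5 − 2²:  R² = (4 + 316) / 5 = 64
R = √64 = 8  ⇒  r_B = 8 − 3 = 5

rB=5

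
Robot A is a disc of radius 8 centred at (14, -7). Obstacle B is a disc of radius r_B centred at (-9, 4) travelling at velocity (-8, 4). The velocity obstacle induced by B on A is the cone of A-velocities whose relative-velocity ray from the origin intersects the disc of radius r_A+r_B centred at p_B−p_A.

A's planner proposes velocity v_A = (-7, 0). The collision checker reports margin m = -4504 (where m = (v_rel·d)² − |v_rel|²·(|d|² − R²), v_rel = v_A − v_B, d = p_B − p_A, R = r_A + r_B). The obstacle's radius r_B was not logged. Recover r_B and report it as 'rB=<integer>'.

m = -4504
d = (-23, 11);  v_rel = (1, -4),  |v_rel|² = 17
v_rel×d = (1)·(11) − (-4)·(-23) = -81
since m = R²·17 − (-81)²:  R² = (6561 + -4504) / 17 = 121
R = √121 = 11  ⇒  r_B = 11 − 8 = 3

rB=3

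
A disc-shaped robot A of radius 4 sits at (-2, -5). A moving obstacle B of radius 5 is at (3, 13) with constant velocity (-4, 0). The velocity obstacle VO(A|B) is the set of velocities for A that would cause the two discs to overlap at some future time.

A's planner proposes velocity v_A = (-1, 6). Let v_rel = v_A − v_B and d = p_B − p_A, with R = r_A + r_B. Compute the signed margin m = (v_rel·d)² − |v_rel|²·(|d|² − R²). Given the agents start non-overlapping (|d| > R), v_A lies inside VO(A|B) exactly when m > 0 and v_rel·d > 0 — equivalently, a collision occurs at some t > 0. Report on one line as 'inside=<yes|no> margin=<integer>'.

d = (5, 18),  |d|² = 349;  R = 4+5 = 9,  c = 349−9² = 268
v_rel = (3, 6),  |v_rel|² = 45;  v_rel·d = (3)·(5) + (6)·(18) = 123
45·t² − 246·t + 268 = 0  ⇒  m = 123² − 45·268 = 3069
m = 3069 > 0,  v_rel·d = 123 > 0  ⇒  inside

inside=yes margin=3069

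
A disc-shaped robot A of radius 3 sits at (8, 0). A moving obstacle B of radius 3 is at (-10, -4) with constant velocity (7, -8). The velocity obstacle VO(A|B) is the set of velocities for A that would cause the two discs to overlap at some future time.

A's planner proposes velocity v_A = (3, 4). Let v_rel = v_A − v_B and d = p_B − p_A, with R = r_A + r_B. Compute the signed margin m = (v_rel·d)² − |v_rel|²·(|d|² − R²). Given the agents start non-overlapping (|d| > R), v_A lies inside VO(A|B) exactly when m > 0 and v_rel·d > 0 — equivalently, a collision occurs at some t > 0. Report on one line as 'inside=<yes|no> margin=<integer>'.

d = (-18, -4),  |d|² = 340;  R = 3+3 = 6,  c = 340−6² = 304
v_rel = (-4, 12),  |v_rel|² = 160;  v_rel·d = (-4)·(-18) + (12)·(-4) = 24
160·t² − 48·t + 304 = 0  ⇒  m = 24² − 160·304 = -48064
m = -48064 < 0,  v_rel·d = 24 > 0  ⇒  outside

inside=no margin=-48064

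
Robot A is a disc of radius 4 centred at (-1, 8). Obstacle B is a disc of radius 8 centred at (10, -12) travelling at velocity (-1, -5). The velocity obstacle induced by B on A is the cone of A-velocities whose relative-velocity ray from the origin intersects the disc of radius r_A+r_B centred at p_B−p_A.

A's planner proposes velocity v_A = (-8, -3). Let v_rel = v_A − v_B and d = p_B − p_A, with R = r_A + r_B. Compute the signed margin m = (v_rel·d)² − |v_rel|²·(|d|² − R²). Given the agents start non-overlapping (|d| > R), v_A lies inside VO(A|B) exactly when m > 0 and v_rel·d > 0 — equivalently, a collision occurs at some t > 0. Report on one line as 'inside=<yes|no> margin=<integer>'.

d = (11, -20),  |d|² = 521;  R = 4+8 = 12,  c = 521−12² = 377
v_rel = (-7, 2),  |v_rel|² = 53;  v_rel·d = (-7)·(11) + (2)·(-20) = -117
53·t² + 234·t + 377 = 0  ⇒  m = (-117)² − 53·377 = -6292
m = -6292 < 0,  v_rel·d = -117 < 0  ⇒  outside

inside=no margin=-6292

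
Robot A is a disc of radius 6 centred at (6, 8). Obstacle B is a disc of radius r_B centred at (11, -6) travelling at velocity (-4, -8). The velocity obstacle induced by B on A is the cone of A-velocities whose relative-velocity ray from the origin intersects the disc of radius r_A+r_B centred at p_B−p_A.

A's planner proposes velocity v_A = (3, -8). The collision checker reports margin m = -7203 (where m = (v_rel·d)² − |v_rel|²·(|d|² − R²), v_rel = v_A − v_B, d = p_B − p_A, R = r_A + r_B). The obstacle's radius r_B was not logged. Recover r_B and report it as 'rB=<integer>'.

m = -7203
d = (5, -14);  v_rel = (7, 0),  |v_rel|² = 49
v_rel×d = (7)·(-14) − (0)·(5) = -98
since m = R²·49 − (-98)²:  R² = (9604 + -7203) / 49 = 49
R = √49 = 7  ⇒  r_B = 7 − 6 = 1

rB=1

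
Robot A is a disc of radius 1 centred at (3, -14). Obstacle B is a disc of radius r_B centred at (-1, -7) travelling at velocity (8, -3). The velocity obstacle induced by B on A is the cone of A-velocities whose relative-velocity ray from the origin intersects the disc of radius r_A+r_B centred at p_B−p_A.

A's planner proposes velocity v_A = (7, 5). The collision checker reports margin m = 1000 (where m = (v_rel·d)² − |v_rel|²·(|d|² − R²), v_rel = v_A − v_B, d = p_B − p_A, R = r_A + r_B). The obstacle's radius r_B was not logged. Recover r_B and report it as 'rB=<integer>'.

m = 1000
d = (-4, 7);  v_rel = (-1, 8),  |v_rel|² = 65
v_rel×d = (-1)·(7) − (8)·(-4) = 25
since m = R²·65 − 25²:  R² = (625 + 1000) / 65 = 25
R = √25 = 5  ⇒  r_B = 5 − 1 = 4

rB=4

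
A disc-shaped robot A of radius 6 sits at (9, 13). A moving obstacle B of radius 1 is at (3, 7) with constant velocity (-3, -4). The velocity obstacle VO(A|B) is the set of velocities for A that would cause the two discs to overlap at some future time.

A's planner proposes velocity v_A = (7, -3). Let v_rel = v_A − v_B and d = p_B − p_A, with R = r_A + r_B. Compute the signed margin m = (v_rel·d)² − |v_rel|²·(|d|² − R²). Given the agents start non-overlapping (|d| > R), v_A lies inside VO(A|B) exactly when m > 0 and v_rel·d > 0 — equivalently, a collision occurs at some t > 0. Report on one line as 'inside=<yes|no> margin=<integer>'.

d = (-6, -6),  |d|² = 72;  R = 6+1 = 7,  c = 72−7² = 23
v_rel = (10, 1),  |v_rel|² = 101;  v_rel·d = (10)·(-6) + (1)·(-6) = -66
101·t² + 132·t + 23 = 0  ⇒  m = (-66)² − 101·23 = 2033
m = 2033 > 0,  v_rel·d = -66 < 0  ⇒  outside

inside=no margin=2033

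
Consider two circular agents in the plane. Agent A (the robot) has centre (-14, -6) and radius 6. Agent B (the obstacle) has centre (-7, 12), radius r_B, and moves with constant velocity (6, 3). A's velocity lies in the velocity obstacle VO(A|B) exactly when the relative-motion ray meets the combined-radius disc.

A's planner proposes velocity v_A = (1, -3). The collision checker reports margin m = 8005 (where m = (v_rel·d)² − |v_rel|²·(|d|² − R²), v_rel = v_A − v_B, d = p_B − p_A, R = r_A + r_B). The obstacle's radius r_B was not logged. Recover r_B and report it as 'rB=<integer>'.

m = 8005
d = (7, 18);  v_rel = (-5, -6),  |v_rel|² = 61
v_rel×d = (-5)·(18) − (-6)·(7) = -48
since m = R²·61 − (-48)²:  R² = (2304 + 8005) / 61 = 169
R = √169 = 13  ⇒  r_B = 13 − 6 = 7

rB=7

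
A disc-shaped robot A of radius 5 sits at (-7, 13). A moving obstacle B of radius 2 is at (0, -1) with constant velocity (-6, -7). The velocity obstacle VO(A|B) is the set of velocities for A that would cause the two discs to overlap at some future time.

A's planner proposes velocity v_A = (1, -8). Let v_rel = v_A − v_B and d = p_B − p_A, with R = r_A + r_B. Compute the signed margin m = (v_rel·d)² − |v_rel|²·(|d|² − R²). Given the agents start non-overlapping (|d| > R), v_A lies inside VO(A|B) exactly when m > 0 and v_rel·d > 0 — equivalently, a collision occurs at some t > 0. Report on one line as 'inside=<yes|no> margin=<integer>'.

d = (7, -14),  |d|² = 245;  R = 5+2 = 7,  c = 245−7² = 196
v_rel = (7, -1),  |v_rel|² = 50;  v_rel·d = (7)·(7) + (-1)·(-14) = 63
50·t² − 126·t + 196 = 0  ⇒  m = 63² − 50·196 = -5831
m = -5831 < 0,  v_rel·d = 63 > 0  ⇒  outside

inside=no margin=-5831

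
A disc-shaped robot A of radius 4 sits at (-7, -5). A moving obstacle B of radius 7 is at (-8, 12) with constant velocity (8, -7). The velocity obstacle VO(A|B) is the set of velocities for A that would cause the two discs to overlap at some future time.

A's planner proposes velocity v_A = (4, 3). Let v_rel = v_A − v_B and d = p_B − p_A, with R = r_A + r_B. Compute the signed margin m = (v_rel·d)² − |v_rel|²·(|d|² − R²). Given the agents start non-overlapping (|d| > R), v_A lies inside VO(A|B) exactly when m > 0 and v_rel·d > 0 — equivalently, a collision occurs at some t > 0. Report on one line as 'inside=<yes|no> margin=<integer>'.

d = (-1, 17),  |d|² = 290;  R = 4+7 = 11,  c = 290−11² = 169
v_rel = (-4, 10),  |v_rel|² = 116;  v_rel·d = (-4)·(-1) + (10)·(17) = 174
116·t² − 348·t + 169 = 0  ⇒  m = 174² − 116·169 = 10672
m = 10672 > 0,  v_rel·d = 174 > 0  ⇒  inside

inside=yes margin=10672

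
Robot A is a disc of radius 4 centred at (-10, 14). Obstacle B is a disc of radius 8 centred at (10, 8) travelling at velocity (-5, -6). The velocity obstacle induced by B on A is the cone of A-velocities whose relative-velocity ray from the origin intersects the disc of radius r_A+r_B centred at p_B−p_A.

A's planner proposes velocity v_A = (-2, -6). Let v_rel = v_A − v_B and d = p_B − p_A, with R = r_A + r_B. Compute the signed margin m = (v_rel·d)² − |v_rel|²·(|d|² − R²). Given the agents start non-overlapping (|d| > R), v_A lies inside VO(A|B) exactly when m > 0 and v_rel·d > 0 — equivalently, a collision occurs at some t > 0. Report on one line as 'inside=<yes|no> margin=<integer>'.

d = (20, -6),  |d|² = 436;  R = 4+8 = 12,  c = 436−12² = 292
v_rel = (3, 0),  |v_rel|² = 9;  v_rel·d = (3)·(20) + (0)·(-6) = 60
9·t² − 120·t + 292 = 0  ⇒  m = 60² − 9·292 = 972
m = 972 > 0,  v_rel·d = 60 > 0  ⇒  inside

inside=yes margin=972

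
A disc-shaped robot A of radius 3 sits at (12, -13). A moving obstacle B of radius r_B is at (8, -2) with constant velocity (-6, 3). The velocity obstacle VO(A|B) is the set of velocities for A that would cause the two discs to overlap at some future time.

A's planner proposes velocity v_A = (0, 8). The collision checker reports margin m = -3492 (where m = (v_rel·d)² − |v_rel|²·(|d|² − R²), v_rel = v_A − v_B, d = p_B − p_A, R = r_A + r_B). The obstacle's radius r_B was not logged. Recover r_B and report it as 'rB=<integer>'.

m = -3492
d = (-4, 11);  v_rel = (6, 5),  |v_rel|² = 61
v_rel×d = (6)·(11) − (5)·(-4) = 86
since m = R²·61 − 86²:  R² = (7396 + -3492) / 61 = 64
R = √64 = 8  ⇒  r_B = 8 − 3 = 5

rB=5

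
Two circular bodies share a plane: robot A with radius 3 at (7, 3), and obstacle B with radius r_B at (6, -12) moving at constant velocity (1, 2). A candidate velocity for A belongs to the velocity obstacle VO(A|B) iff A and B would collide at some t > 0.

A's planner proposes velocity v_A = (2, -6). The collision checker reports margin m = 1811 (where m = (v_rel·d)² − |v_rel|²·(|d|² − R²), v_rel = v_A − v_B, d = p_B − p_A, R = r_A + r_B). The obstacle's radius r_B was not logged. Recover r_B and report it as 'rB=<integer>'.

m = 1811
d = (-1, -15);  v_rel = (1, -8),  |v_rel|² = 65
v_rel×d = (1)·(-15) − (-8)·(-1) = -23
since m = R²·65 − (-23)²:  R² = (529 + 1811) / 65 = 36
R = √36 = 6  ⇒  r_B = 6 − 3 = 3

rB=3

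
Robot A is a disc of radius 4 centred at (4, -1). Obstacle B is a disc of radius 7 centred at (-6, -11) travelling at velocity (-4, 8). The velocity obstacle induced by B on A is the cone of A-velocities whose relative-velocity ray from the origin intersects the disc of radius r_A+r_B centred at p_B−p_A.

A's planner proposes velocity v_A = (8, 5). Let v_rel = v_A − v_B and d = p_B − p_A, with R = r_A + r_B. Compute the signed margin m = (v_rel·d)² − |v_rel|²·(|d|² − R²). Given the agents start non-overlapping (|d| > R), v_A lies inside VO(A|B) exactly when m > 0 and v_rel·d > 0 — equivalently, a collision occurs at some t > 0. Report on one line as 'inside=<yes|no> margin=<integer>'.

d = (-10, -10),  |d|² = 200;  R = 4+7 = 11,  c = 200−11² = 79
v_rel = (12, -3),  |v_rel|² = 153;  v_rel·d = (12)·(-10) + (-3)·(-10) = -90
153·t² + 180·t + 79 = 0  ⇒  m = (-90)² − 153·79 = -3987
m = -3987 < 0,  v_rel·d = -90 < 0  ⇒  outside

inside=no margin=-3987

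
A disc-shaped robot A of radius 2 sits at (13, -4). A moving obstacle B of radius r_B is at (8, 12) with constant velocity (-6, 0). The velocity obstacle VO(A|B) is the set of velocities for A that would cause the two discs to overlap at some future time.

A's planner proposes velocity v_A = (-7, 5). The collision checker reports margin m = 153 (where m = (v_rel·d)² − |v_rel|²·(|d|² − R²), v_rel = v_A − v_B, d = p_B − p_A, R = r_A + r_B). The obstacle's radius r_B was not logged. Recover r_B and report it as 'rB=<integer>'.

m = 153
d = (-5, 16);  v_rel = (-1, 5),  |v_rel|² = 26
v_rel×d = (-1)·(16) − (5)·(-5) = 9
since m = R²·26 − 9²:  R² = (81 + 153) / 26 = 9
R = √9 = 3  ⇒  r_B = 3 − 2 = 1

rB=1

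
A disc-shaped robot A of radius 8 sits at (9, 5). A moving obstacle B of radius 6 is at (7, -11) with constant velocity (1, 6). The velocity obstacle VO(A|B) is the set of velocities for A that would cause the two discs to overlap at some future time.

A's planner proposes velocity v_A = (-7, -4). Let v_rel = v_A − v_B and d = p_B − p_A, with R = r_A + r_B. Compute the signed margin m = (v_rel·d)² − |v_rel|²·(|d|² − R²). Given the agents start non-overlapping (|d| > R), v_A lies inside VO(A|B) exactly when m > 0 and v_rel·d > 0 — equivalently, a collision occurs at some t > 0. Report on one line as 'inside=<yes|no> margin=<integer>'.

d = (-2, -16),  |d|² = 260;  R = 8+6 = 14,  c = 260−14² = 64
v_rel = (-8, -10),  |v_rel|² = 164;  v_rel·d = (-8)·(-2) + (-10)·(-16) = 176
164·t² − 352·t + 64 = 0  ⇒  m = 176² − 164·64 = 20480
m = 20480 > 0,  v_rel·d = 176 > 0  ⇒  inside

inside=yes margin=20480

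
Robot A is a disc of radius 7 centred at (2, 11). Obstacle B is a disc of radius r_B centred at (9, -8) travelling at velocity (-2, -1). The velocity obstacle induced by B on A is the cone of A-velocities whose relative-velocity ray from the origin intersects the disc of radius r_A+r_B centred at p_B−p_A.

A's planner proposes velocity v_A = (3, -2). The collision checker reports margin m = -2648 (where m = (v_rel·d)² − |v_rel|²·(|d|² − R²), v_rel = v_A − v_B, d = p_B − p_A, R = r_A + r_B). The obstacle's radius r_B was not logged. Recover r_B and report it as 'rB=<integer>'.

m = -2648
d = (7, -19);  v_rel = (5, -1),  |v_rel|² = 26
v_rel×d = (5)·(-19) − (-1)·(7) = -88
since m = R²·26 − (-88)²:  R² = (7744 + -2648) / 26 = 196
R = √196 = 14  ⇒  r_B = 14 − 7 = 7

rB=7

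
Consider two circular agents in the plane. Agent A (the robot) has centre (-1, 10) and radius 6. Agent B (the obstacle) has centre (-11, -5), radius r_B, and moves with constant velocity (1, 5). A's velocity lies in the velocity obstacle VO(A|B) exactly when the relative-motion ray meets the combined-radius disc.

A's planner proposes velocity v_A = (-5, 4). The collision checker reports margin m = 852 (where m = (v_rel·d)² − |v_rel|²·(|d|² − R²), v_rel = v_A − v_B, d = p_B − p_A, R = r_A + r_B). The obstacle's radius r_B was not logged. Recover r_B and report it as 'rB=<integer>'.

m = 852
d = (-10, -15);  v_rel = (-6, -1),  |v_rel|² = 37
v_rel×d = (-6)·(-15) − (-1)·(-10) = 80
since m = R²·37 − 80²:  R² = (6400 + 852) / 37 = 196
R = √196 = 14  ⇒  r_B = 14 − 6 = 8

rB=8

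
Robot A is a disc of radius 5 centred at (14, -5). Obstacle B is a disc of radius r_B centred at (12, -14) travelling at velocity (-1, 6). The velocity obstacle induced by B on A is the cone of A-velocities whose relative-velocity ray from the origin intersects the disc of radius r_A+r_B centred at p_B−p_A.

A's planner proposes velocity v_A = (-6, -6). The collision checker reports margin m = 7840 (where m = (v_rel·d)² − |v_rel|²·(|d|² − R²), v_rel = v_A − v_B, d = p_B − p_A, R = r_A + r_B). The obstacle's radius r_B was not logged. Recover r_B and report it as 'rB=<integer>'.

m = 7840
d = (-2, -9);  v_rel = (-5, -12),  |v_rel|² = 169
v_rel×d = (-5)·(-9) − (-12)·(-2) = 21
since m = R²·169 − 21²:  R² = (441 + 7840) / 169 = 49
R = √49 = 7  ⇒  r_B = 7 − 5 = 2

rB=2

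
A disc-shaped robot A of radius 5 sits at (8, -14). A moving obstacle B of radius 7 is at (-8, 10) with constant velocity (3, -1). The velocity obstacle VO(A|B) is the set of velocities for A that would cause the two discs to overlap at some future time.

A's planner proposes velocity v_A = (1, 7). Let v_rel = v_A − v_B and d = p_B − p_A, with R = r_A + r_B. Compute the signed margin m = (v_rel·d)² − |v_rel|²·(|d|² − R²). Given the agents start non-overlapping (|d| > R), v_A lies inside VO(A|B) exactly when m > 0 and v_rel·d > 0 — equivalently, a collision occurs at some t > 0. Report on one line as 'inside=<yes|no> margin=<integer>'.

d = (-16, 24),  |d|² = 832;  R = 5+7 = 12,  c = 832−12² = 688
v_rel = (-2, 8),  |v_rel|² = 68;  v_rel·d = (-2)·(-16) + (8)·(24) = 224
68·t² − 448·t + 688 = 0  ⇒  m = 224² − 68·688 = 3392
m = 3392 > 0,  v_rel·d = 224 > 0  ⇒  inside

inside=yes margin=3392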